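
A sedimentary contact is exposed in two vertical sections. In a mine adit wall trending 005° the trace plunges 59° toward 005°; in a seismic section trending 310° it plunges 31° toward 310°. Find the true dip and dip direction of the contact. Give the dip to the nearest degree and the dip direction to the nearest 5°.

true dip 60°, dip direction 020°

Each apparent-dip line lies in the plane. As unit vectors (x east, y north, z up), v₁ plunges 59°→005° and v₂ plunges 31°→310°.
n = v₁ × v₂ = (0.208, 0.586, 0.362) (taken with n_z > 0).
tan δ = √(n_x²+n_y²)/n_z = 0.622/0.362, so δ = 59.8°.
The horizontal component of n points toward azimuth atan2(n_x, n_y) = 20°, the dip direction.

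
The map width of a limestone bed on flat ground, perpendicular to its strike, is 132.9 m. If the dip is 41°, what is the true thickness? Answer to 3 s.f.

True thickness t = w · sin(dip) = 132.9 × sin 41°
t = 132.9 × 0.6561 = 87.190 m

87.2 m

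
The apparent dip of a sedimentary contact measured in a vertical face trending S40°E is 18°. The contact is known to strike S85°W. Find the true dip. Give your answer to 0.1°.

The section is 55° from the strike.
tan δ = tan α / sin β = tan 18° / sin 55° = 0.3249 / 0.8192 = 0.3967
true dip = arctan 0.3967 = 21.64°

21.6°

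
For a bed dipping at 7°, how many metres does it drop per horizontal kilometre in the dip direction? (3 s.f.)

drop per km = 1000 × tan 7° = 1000 × 0.1228

123 m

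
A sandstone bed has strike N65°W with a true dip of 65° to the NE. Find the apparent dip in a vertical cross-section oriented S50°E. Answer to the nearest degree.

Angle between strike (N65°W) and section (S50°E): β = 15°.
tan α = tan 65° × sin 15° = 2.1445 × 0.2588 = 0.5550
apparent dip = arctan 0.5550 = 29.03°

29°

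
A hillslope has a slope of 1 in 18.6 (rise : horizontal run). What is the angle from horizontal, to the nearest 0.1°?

3.1°

tan θ = 1/18.6 = 0.0538
θ = arctan(0.0538) = 3.08°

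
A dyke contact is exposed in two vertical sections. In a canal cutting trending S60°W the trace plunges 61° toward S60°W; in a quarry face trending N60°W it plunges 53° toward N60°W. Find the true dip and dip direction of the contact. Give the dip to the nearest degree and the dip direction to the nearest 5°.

true dip 62°, dip direction 255°

Represent each trace as a vector plunging at its apparent dip toward its trend (east-north-up frame): v₁ = (-0.420, -0.242, -0.875), v₂ = (-0.521, 0.301, -0.799).
n = v₁ × v₂ = (-0.457, -0.121, 0.253) (taken with n_z > 0).
Dip δ = arctan(|n_h|/n_z) = arctan(0.472/0.253) = 61.9°.
Dip direction = atan2(-0.457, -0.121) = 255° (azimuth of n's horizontal projection).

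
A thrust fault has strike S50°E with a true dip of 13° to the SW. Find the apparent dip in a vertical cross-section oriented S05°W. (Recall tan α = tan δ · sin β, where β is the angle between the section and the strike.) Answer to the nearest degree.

11°

The section lies 55° from the strike.
tan(apparent dip) = tan 13° · sin 55° = 0.1891
apparent dip = arctan 0.1891 = 10.71°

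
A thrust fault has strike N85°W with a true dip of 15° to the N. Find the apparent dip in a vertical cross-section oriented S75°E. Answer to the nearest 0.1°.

2.7°

The section lies 10° from the strike.
tan α = tan 15° × sin 10° = 0.2679 × 0.1736 = 0.0465
α = arctan(0.0465) = 2.66°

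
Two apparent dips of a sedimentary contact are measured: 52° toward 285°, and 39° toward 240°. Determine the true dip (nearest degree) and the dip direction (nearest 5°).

true dip 52°, dip direction 290°

Each apparent-dip line lies in the plane. As unit vectors (x east, y north, z up), v₁ plunges 52°→285° and v₂ plunges 39°→240°.
Cross product v₁ × v₂ gives the pole to the plane: n ∝ (-0.406, 0.156, 0.338).
True dip = arccos(n_z / |n|) = arccos(0.6136) = 52.2°.
The horizontal component of n points toward azimuth atan2(n_x, n_y) = 291°, the dip direction.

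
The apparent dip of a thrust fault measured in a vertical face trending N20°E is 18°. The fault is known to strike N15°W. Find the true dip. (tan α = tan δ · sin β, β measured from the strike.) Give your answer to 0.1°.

The section is 35° from the strike.
tan δ = tan α / sin β = tan 18° / sin 35° = 0.3249 / 0.5736 = 0.5665
δ = arctan(0.5665) = 29.53°

29.5°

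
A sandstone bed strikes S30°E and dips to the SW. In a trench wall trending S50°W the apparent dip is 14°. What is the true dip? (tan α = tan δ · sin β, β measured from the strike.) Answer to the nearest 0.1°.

14.2°

β = acute angle between strike S30°E and section S50°W = 80°.
tan δ = tan α / sin β = tan 14° / sin 80° = 0.2493 / 0.9848 = 0.2532
δ = arctan(0.2532) = 14.21°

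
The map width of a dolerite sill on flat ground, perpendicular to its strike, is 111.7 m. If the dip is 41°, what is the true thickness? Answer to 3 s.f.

73.3 m

True thickness t = w · sin(dip) = 111.7 × sin 41°
t = 111.7 × 0.6561 = 73.282 m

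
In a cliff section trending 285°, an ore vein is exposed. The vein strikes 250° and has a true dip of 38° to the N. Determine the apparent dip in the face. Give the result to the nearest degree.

24°

The strike is 250° and the section trends 285°; the acute angle between them is β = 35°.
tan(apparent dip) = tan 38° · sin 35° = 0.4481
apparent dip = arctan 0.4481 = 24.14°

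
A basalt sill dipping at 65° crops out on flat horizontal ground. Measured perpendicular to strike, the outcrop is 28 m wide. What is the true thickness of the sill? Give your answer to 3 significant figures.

True thickness t = w · sin(dip) = 28 × sin 65°
t = 28 × 0.9063 = 25.377 m

25.4 m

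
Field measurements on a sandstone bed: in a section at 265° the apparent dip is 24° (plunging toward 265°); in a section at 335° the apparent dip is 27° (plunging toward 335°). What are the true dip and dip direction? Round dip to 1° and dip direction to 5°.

true dip 30°, dip direction 305°

Each apparent-dip line lies in the plane. As unit vectors (x east, y north, z up), v₁ plunges 24°→265° and v₂ plunges 27°→335°.
Cross product v₁ × v₂ gives the pole to the plane: n ∝ (-0.365, 0.260, 0.765).
tan δ = √(n_x²+n_y²)/n_z = 0.448/0.765, so δ = 30.3°.
Dip direction = azimuth of (n_x, n_y) = atan2(-0.365, 0.260) = 305°.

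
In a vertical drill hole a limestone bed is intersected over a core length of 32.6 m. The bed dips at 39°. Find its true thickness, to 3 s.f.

True thickness t = h · cos(dip) = 32.6 × cos 39°
t = 32.6 × 0.7771 = 25.335 m

25.3 m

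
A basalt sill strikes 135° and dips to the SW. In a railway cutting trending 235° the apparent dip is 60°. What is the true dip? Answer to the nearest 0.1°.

The section is 80° from the strike.
tan δ = tan α / sin β = tan 60° / sin 80° = 1.7321 / 0.9848 = 1.7588
true dip = arctan 1.7588 = 60.38°

60.4°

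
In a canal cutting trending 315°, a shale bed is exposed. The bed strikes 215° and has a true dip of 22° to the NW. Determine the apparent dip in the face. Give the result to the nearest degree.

22°

The strike is 215° and the section trends 315°; the acute angle between them is β = 80°.
tan α = tan 22° × sin 80° = 0.4040 × 0.9848 = 0.3979
α = arctan(0.3979) = 21.70°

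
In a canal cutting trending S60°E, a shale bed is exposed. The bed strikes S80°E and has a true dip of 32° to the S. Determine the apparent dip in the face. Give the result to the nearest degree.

Angle between strike (S80°E) and section (S60°E): β = 20°.
tan α = tan 32° × sin 20° = 0.6249 × 0.3420 = 0.2137
apparent dip = arctan 0.2137 = 12.06°

12°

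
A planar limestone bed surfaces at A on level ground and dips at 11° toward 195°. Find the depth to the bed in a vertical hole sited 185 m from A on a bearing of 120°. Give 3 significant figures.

9.31 m

The hole lies 75° from the dip direction, so the down-dip offset is 185 × cos 75° = 47.88 m.
Depth = down-dip offset × tan(dip) = 47.88 × tan 11° = 47.88 × 0.1944
Depth = 9.31 m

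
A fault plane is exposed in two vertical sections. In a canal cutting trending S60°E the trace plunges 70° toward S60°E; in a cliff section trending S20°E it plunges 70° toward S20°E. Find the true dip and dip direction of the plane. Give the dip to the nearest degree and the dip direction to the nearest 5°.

The two traces are lines in the plane: v₁ = (sin 120°·cos 70°, cos 120°·cos 70°, −sin 70°), v₂ = (sin 160°·cos 70°, cos 160°·cos 70°, −sin 70°).
The plane normal is n = v₁ × v₂ ∝ (0.141, -0.168, 0.075).
True dip = arccos(n_z / |n|) = arccos(0.3236) = 71.1°.
Dip direction = azimuth of (n_x, n_y) = atan2(0.141, -0.168) = 140°.

true dip 71°, dip direction 140°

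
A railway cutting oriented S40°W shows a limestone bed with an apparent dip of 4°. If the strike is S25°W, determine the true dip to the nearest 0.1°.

15.1°

β = acute angle between strike S25°W and section S40°W = 15°.
tan(true dip) = tan 4° / sin 15° = 0.2702
δ = arctan(0.2702) = 15.12°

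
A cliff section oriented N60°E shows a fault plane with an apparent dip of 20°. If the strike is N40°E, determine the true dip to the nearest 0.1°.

β = acute angle between strike N40°E and section N60°E = 20°.
tan(true dip) = tan 20° / sin 20° = 1.0642
true dip = arctan 1.0642 = 46.78°

46.8°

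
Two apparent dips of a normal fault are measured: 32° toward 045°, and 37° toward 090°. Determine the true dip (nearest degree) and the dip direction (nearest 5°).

The two traces are lines in the plane: v₁ = (sin 45°·cos 32°, cos 45°·cos 32°, −sin 32°), v₂ = (sin 90°·cos 37°, cos 90°·cos 37°, −sin 37°).
n = v₁ × v₂ = (0.361, 0.062, 0.479) (taken with n_z > 0).
Dip δ = arctan(|n_h|/n_z) = arctan(0.366/0.479) = 37.4°.
Dip direction = atan2(0.361, 0.062) = 80° (azimuth of n's horizontal projection).

true dip 37°, dip direction 080°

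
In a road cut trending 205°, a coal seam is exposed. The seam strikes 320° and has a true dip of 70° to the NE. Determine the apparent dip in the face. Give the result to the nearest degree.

The section lies 65° from the strike.
tan(apparent dip) = tan 70° · sin 65° = 2.4901
apparent dip = arctan 2.4901 = 68.12°

68°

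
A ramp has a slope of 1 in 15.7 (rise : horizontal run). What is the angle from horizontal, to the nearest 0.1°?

3.6°

tan θ = 1/15.7 = 0.0637
θ = arctan(0.0637) = 3.64°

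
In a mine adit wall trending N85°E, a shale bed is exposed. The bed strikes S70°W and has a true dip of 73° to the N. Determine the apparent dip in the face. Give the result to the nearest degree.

40°

Angle between strike (S70°W) and section (N85°E): β = 15°.
tan(apparent dip) = tan 73° · sin 15° = 0.8466
apparent dip = arctan 0.8466 = 40.25°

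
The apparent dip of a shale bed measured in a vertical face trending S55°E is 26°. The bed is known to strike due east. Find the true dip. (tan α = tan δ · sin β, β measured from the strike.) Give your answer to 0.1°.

β = acute angle between strike due east and section S55°E = 35°.
tan δ = tan α / sin β = tan 26° / sin 35° = 0.4877 / 0.5736 = 0.8503
δ = arctan(0.8503) = 40.38°

40.4°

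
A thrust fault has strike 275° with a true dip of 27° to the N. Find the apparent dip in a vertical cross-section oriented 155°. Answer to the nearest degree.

The section lies 60° from the strike.
tan α = tan 27° × sin 60° = 0.5095 × 0.8660 = 0.4413
α = arctan(0.4413) = 23.81°

24°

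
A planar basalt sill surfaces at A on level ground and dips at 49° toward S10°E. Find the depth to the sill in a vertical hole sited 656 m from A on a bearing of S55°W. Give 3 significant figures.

319 m

The hole lies 65° from the dip direction, so the down-dip offset is 656 × cos 65° = 277.24 m.
Depth = down-dip offset × tan(dip) = 277.24 × tan 49° = 277.24 × 1.1504
Depth = 318.93 m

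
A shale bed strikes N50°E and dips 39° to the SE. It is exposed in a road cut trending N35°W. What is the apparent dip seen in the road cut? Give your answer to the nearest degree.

Angle between strike (N50°E) and section (N35°W): β = 85°.
tan(apparent dip) = tan 39° · sin 85° = 0.8067
apparent dip = arctan 0.8067 = 38.89°

39°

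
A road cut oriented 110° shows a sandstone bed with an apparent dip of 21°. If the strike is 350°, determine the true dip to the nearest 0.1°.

23.9°

The section is 60° from the strike.
tan(true dip) = tan 21° / sin 60° = 0.4432
δ = arctan(0.4432) = 23.91°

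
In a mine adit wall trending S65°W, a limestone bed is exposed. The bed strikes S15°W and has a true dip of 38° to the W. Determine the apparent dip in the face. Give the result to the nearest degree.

31°

The section lies 50° from the strike.
tan(apparent dip) = tan 38° · sin 50° = 0.5985
apparent dip = arctan 0.5985 = 30.90°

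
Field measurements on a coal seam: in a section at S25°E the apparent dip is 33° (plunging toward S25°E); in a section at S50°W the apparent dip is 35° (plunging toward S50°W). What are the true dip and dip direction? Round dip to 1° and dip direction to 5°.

true dip 40°, dip direction 195°

Each apparent-dip line lies in the plane. As unit vectors (x east, y north, z up), v₁ plunges 33°→S25°E and v₂ plunges 35°→S50°W.
The plane normal is n = v₁ × v₂ ∝ (-0.149, -0.545, 0.664).
Dip δ = arctan(|n_h|/n_z) = arctan(0.565/0.664) = 40.4°.
Dip direction = atan2(-0.149, -0.545) = 195° (azimuth of n's horizontal projection).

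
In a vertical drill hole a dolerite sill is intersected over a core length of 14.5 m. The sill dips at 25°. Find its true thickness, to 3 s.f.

13.1 m

True thickness t = h · cos(dip) = 14.5 × cos 25°
t = 14.5 × 0.9063 = 13.141 m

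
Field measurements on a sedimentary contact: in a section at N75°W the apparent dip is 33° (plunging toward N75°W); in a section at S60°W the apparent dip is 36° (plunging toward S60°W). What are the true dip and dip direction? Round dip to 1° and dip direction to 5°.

The two traces are lines in the plane: v₁ = (sin 285°·cos 33°, cos 285°·cos 33°, −sin 33°), v₂ = (sin 240°·cos 36°, cos 240°·cos 36°, −sin 36°).
Cross product v₁ × v₂ gives the pole to the plane: n ∝ (-0.348, -0.095, 0.480).
tan δ = √(n_x²+n_y²)/n_z = 0.361/0.480, so δ = 36.9°.
Dip direction = azimuth of (n_x, n_y) = atan2(-0.348, -0.095) = 255°.

true dip 37°, dip direction 255°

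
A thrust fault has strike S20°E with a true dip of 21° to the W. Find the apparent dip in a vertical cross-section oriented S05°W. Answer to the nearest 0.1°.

9.2°

The strike is S20°E and the section trends S05°W; the acute angle between them is β = 25°.
tan α = tan 21° × sin 25° = 0.3839 × 0.4226 = 0.1622
α = arctan(0.1622) = 9.21°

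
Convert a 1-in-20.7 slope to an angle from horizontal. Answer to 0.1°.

tan θ = 1/20.7 = 0.0483
θ = arctan(0.0483) = 2.77°

2.8°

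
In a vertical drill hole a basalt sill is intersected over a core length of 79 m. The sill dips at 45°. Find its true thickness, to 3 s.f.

55.9 m

True thickness t = h · cos(dip) = 79 × cos 45°
t = 79 × 0.7071 = 55.861 m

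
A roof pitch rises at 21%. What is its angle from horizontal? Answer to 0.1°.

11.9°

tan θ = 21/100 = 0.2100
θ = arctan(0.2100) = 11.86°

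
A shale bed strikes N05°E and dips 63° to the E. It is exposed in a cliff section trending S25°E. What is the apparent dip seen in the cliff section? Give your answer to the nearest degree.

The section lies 30° from the strike.
tan α = tan 63° × sin 30° = 1.9626 × 0.5000 = 0.9813
apparent dip = arctan 0.9813 = 44.46°

44°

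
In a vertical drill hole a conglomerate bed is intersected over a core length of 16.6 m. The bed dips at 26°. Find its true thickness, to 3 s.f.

14.9 m

True thickness t = h · cos(dip) = 16.6 × cos 26°
t = 16.6 × 0.8988 = 14.920 m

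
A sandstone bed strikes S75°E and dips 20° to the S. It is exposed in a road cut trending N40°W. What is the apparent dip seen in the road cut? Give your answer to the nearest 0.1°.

The strike is S75°E and the section trends N40°W; the acute angle between them is β = 35°.
tan α = tan 20° × sin 35° = 0.3640 × 0.5736 = 0.2088
α = arctan(0.2088) = 11.79°

11.8°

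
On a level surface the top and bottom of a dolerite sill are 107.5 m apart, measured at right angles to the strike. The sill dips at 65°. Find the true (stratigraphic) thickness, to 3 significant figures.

97.4 m

True thickness t = w · sin(dip) = 107.5 × sin 65°
t = 107.5 × 0.9063 = 97.428 m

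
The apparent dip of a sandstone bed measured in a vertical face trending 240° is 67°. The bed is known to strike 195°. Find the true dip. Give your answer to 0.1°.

β = acute angle between strike 195° and section 240° = 45°.
tan δ = tan α / sin β = tan 67° / sin 45° = 2.3559 / 0.7071 = 3.3317
δ = arctan(3.3317) = 73.29°

73.3°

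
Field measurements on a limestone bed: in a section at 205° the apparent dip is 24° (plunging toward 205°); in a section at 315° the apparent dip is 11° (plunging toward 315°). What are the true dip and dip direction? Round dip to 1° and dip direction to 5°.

true dip 30°, dip direction 245°

Each apparent-dip line lies in the plane. As unit vectors (x east, y north, z up), v₁ plunges 24°→205° and v₂ plunges 11°→315°.
Cross product v₁ × v₂ gives the pole to the plane: n ∝ (-0.440, -0.209, 0.843).
tan δ = √(n_x²+n_y²)/n_z = 0.487/0.843, so δ = 30.0°.
Dip direction = azimuth of (n_x, n_y) = atan2(-0.440, -0.209) = 245°.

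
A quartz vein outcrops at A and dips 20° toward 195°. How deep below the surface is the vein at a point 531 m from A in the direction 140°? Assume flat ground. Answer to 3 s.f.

The hole lies 55° from the dip direction, so the down-dip offset is 531 × cos 55° = 304.57 m.
Depth = down-dip offset × tan(dip) = 304.57 × tan 20° = 304.57 × 0.3640
Depth = 110.85 m

111 m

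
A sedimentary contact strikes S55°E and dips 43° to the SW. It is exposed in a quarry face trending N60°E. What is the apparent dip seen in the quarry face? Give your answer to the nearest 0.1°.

40.2°

Angle between strike (S55°E) and section (N60°E): β = 65°.
tan(apparent dip) = tan 43° · sin 65° = 0.8451
α = arctan(0.8451) = 40.20°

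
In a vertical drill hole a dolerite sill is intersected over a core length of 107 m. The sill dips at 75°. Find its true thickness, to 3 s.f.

27.7 m

True thickness t = h · cos(dip) = 107 × cos 75°
t = 107 × 0.2588 = 27.694 m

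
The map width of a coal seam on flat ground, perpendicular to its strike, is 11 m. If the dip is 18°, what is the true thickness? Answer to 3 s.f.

3.40 m

True thickness t = w · sin(dip) = 11 × sin 18°
t = 11 × 0.3090 = 3.399 m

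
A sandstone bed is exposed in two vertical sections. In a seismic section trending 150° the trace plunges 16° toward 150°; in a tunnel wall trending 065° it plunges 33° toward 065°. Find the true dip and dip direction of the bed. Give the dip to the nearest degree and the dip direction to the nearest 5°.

The two traces are lines in the plane: v₁ = (sin 150°·cos 16°, cos 150°·cos 16°, −sin 16°), v₂ = (sin 65°·cos 33°, cos 65°·cos 33°, −sin 33°).
The plane normal is n = v₁ × v₂ ∝ (0.551, 0.052, 0.803).
tan δ = √(n_x²+n_y²)/n_z = 0.554/0.803, so δ = 34.6°.
Dip direction = atan2(0.551, 0.052) = 85° (azimuth of n's horizontal projection).

true dip 35°, dip direction 085°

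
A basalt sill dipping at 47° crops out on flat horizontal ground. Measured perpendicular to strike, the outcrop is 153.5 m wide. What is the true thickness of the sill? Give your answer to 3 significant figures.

True thickness t = w · sin(dip) = 153.5 × sin 47°
t = 153.5 × 0.7314 = 112.263 m

112 m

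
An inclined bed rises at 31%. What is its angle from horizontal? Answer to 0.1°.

tan θ = 31/100 = 0.3100
θ = arctan(0.3100) = 17.22°

17.2°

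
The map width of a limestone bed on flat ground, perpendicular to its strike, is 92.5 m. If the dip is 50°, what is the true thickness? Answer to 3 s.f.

70.9 m

True thickness t = w · sin(dip) = 92.5 × sin 50°
t = 92.5 × 0.7660 = 70.859 m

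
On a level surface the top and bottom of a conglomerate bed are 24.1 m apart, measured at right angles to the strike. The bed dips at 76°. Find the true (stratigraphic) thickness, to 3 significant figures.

23.4 m

True thickness t = w · sin(dip) = 24.1 × sin 76°
t = 24.1 × 0.9703 = 23.384 m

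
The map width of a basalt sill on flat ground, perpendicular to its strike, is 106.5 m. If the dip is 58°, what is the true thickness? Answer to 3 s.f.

True thickness t = w · sin(dip) = 106.5 × sin 58°
t = 106.5 × 0.8480 = 90.317 m

90.3 m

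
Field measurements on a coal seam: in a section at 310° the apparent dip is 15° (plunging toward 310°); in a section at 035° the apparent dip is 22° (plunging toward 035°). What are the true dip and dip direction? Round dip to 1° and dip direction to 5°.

Represent each trace as a vector plunging at its apparent dip toward its trend (east-north-up frame): v₁ = (-0.740, 0.621, -0.259), v₂ = (0.532, 0.760, -0.375).
Cross product v₁ × v₂ gives the pole to the plane: n ∝ (0.036, 0.415, 0.892).
Dip δ = arctan(|n_h|/n_z) = arctan(0.416/0.892) = 25.0°.
The horizontal component of n points toward azimuth atan2(n_x, n_y) = 5°, the dip direction.

true dip 25°, dip direction 005°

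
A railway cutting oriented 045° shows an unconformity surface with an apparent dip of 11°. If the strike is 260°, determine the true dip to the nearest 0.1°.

β = acute angle between strike 260° and section 045° = 35°.
tan(true dip) = tan 11° / sin 35° = 0.3389
true dip = arctan 0.3389 = 18.72°

18.7°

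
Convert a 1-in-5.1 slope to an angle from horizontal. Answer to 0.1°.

11.1°

tan θ = 1/5.1 = 0.1961
θ = arctan(0.1961) = 11.09°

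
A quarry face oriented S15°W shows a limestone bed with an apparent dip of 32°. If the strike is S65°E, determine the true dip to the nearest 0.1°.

The section is 80° from the strike.
tan δ = tan α / sin β = tan 32° / sin 80° = 0.6249 / 0.9848 = 0.6345
δ = arctan(0.6345) = 32.40°

32.4°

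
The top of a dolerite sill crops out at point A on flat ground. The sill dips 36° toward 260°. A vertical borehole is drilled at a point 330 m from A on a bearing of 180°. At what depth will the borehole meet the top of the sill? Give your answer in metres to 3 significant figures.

41.6 m

The hole lies 80° from the dip direction, so the down-dip offset is 330 × cos 80° = 57.30 m.
Depth = down-dip offset × tan(dip) = 57.30 × tan 36° = 57.30 × 0.7265
Depth = 41.63 m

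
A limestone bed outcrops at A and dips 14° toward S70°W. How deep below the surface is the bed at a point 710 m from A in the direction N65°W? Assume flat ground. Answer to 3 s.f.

125 m

The hole lies 45° from the dip direction, so the down-dip offset is 710 × cos 45° = 502.05 m.
Depth = down-dip offset × tan(dip) = 502.05 × tan 14° = 502.05 × 0.2493
Depth = 125.17 m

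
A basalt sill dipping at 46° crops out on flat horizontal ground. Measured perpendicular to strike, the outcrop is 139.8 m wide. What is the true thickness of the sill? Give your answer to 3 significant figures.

101 m

True thickness t = w · sin(dip) = 139.8 × sin 46°
t = 139.8 × 0.7193 = 100.564 m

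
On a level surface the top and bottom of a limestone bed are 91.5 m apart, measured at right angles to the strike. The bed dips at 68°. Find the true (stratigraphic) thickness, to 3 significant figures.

84.8 m

True thickness t = w · sin(dip) = 91.5 × sin 68°
t = 91.5 × 0.9272 = 84.837 m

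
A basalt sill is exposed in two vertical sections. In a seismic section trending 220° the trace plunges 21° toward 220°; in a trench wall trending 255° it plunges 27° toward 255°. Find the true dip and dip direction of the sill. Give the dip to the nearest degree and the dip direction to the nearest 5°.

true dip 27°, dip direction 260°

The two traces are lines in the plane: v₁ = (sin 220°·cos 21°, cos 220°·cos 21°, −sin 21°), v₂ = (sin 255°·cos 27°, cos 255°·cos 27°, −sin 27°).
n = v₁ × v₂ = (-0.242, -0.036, 0.477) (taken with n_z > 0).
True dip = arccos(n_z / |n|) = arccos(0.8898) = 27.2°.
The horizontal component of n points toward azimuth atan2(n_x, n_y) = 262°, the dip direction.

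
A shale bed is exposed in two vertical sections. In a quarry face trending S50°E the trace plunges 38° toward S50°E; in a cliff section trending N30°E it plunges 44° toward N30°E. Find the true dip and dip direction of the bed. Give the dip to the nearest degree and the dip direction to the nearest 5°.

true dip 54°, dip direction 075°

The two traces are lines in the plane: v₁ = (sin 130°·cos 38°, cos 130°·cos 38°, −sin 38°), v₂ = (sin 30°·cos 44°, cos 30°·cos 44°, −sin 44°).
n = v₁ × v₂ = (0.735, 0.198, 0.558) (taken with n_z > 0).
tan δ = √(n_x²+n_y²)/n_z = 0.762/0.558, so δ = 53.8°.
The horizontal component of n points toward azimuth atan2(n_x, n_y) = 75°, the dip direction.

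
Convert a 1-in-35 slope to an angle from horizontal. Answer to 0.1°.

tan θ = 1/35 = 0.0286
θ = arctan(0.0286) = 1.64°

1.6°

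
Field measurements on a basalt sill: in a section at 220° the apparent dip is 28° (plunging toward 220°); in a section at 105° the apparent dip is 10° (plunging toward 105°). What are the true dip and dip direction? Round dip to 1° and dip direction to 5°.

Represent each trace as a vector plunging at its apparent dip toward its trend (east-north-up frame): v₁ = (-0.568, -0.676, -0.469), v₂ = (0.951, -0.255, -0.174).
n = v₁ × v₂ = (-0.002, -0.545, 0.788) (taken with n_z > 0).
Dip δ = arctan(|n_h|/n_z) = arctan(0.545/0.788) = 34.7°.
Dip direction = azimuth of (n_x, n_y) = atan2(-0.002, -0.545) = 180°.

true dip 35°, dip direction 180°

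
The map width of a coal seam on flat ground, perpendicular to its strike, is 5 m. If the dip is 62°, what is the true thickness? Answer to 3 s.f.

True thickness t = w · sin(dip) = 5 × sin 62°
t = 5 × 0.8829 = 4.415 m

4.41 m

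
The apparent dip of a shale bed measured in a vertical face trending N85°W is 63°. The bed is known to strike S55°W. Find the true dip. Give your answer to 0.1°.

β = acute angle between strike S55°W and section N85°W = 40°.
tan δ = tan α / sin β = tan 63° / sin 40° = 1.9626 / 0.6428 = 3.0533
true dip = arctan 3.0533 = 71.87°

71.9°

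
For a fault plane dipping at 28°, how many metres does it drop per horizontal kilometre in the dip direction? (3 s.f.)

532 m

drop per km = 1000 × tan 28° = 1000 × 0.5317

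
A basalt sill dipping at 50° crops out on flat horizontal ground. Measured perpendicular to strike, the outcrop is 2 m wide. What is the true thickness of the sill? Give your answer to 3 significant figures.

1.53 m

True thickness t = w · sin(dip) = 2 × sin 50°
t = 2 × 0.7660 = 1.532 m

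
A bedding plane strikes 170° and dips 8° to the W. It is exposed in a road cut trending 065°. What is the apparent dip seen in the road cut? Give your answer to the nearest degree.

The section lies 75° from the strike.
tan(apparent dip) = tan 8° · sin 75° = 0.1358
apparent dip = arctan 0.1358 = 7.73°

8°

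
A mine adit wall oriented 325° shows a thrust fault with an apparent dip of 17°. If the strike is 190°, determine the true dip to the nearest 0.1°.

The section is 45° from the strike.
tan(true dip) = tan 17° / sin 45° = 0.4324
δ = arctan(0.4324) = 23.38°

23.4°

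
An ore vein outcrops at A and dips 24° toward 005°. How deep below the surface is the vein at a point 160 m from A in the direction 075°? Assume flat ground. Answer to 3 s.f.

The hole lies 70° from the dip direction, so the down-dip offset is 160 × cos 70° = 54.72 m.
Depth = down-dip offset × tan(dip) = 54.72 × tan 24° = 54.72 × 0.4452
Depth = 24.36 m

24.4 m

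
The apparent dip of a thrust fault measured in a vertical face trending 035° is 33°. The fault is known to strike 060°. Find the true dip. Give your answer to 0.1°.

56.9°

The section is 25° from the strike.
tan δ = tan α / sin β = tan 33° / sin 25° = 0.6494 / 0.4226 = 1.5366
true dip = arctan 1.5366 = 56.94°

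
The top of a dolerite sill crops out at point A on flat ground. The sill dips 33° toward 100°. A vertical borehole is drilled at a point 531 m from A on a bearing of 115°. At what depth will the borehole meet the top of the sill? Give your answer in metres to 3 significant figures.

The hole lies 15° from the dip direction, so the down-dip offset is 531 × cos 15° = 512.91 m.
Depth = down-dip offset × tan(dip) = 512.91 × tan 33° = 512.91 × 0.6494
Depth = 333.09 m

333 m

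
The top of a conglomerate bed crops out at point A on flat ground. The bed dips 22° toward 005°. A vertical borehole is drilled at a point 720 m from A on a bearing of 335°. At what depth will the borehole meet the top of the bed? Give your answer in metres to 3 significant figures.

The hole lies 30° from the dip direction, so the down-dip offset is 720 × cos 30° = 623.54 m.
Depth = down-dip offset × tan(dip) = 623.54 × tan 22° = 623.54 × 0.4040
Depth = 251.93 m

252 m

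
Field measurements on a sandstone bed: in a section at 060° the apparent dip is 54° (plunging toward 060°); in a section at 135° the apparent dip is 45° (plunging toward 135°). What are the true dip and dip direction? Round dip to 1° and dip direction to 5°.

Represent each trace as a vector plunging at its apparent dip toward its trend (east-north-up frame): v₁ = (0.509, 0.294, -0.809), v₂ = (0.500, -0.500, -0.707).
The plane normal is n = v₁ × v₂ ∝ (0.612, 0.045, 0.401).
True dip = arccos(n_z / |n|) = arccos(0.5473) = 56.8°.
The horizontal component of n points toward azimuth atan2(n_x, n_y) = 86°, the dip direction.

true dip 57°, dip direction 085°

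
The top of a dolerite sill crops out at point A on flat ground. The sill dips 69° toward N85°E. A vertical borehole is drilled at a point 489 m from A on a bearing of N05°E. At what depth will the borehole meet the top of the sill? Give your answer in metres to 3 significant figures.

The hole lies 80° from the dip direction, so the down-dip offset is 489 × cos 80° = 84.91 m.
Depth = down-dip offset × tan(dip) = 84.91 × tan 69° = 84.91 × 2.6051
Depth = 221.21 m

221 m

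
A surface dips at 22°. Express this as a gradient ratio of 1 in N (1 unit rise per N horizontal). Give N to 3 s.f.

1 in 2.48

1 : N means tan θ = 1/N, so N = 1/tan 22° = 1/0.4040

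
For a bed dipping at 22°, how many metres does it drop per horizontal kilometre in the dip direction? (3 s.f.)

404 m

drop per km = 1000 × tan 22° = 1000 × 0.4040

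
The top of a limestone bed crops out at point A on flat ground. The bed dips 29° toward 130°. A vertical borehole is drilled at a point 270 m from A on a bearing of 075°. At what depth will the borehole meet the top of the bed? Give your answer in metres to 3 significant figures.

The hole lies 55° from the dip direction, so the down-dip offset is 270 × cos 55° = 154.87 m.
Depth = down-dip offset × tan(dip) = 154.87 × tan 29° = 154.87 × 0.5543
Depth = 85.84 m

85.8 m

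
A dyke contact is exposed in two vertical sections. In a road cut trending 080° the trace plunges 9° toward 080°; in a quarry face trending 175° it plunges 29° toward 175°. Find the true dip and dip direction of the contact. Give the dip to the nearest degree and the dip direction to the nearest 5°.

true dip 31°, dip direction 155°

Represent each trace as a vector plunging at its apparent dip toward its trend (east-north-up frame): v₁ = (0.973, 0.172, -0.156), v₂ = (0.076, -0.871, -0.485).
n = v₁ × v₂ = (0.219, -0.460, 0.861) (taken with n_z > 0).
True dip = arccos(n_z / |n|) = arccos(0.8606) = 30.6°.
The horizontal component of n points toward azimuth atan2(n_x, n_y) = 154°, the dip direction.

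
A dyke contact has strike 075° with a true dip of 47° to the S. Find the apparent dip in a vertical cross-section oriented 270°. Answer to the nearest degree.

Angle between strike (075°) and section (270°): β = 15°.
tan α = tan 47° × sin 15° = 1.0724 × 0.2588 = 0.2775
apparent dip = arctan 0.2775 = 15.51°

16°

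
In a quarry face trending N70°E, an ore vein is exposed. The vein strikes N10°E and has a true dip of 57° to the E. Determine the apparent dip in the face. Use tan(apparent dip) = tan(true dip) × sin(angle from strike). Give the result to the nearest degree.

53°

The section lies 60° from the strike.
tan α = tan 57° × sin 60° = 1.5399 × 0.8660 = 1.3336
α = arctan(1.3336) = 53.13°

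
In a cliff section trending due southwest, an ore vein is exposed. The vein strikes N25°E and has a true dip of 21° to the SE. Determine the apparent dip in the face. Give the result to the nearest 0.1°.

7.5°

The strike is N25°E and the section trends due southwest; the acute angle between them is β = 20°.
tan α = tan 21° × sin 20° = 0.3839 × 0.3420 = 0.1313
α = arctan(0.1313) = 7.48°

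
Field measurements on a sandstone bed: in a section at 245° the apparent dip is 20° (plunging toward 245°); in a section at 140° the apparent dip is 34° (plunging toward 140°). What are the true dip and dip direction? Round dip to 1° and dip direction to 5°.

true dip 41°, dip direction 180°

Each apparent-dip line lies in the plane. As unit vectors (x east, y north, z up), v₁ plunges 20°→245° and v₂ plunges 34°→140°.
n = v₁ × v₂ = (0.005, -0.658, 0.752) (taken with n_z > 0).
True dip = arccos(n_z / |n|) = arccos(0.7525) = 41.2°.
Dip direction = atan2(0.005, -0.658) = 180° (azimuth of n's horizontal projection).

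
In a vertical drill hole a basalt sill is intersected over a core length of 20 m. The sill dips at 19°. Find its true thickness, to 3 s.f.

18.9 m

True thickness t = h · cos(dip) = 20 × cos 19°
t = 20 × 0.9455 = 18.910 m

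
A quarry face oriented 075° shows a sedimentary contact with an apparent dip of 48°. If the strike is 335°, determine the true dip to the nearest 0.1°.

β = acute angle between strike 335° and section 075° = 80°.
tan(true dip) = tan 48° / sin 80° = 1.1277
true dip = arctan 1.1277 = 48.44°

48.4°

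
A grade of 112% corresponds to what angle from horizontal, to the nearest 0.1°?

tan θ = 112/100 = 1.1200
θ = arctan(1.1200) = 48.24°

48.2°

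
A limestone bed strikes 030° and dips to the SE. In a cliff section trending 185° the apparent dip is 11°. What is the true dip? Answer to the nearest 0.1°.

The section is 25° from the strike.
tan(true dip) = tan 11° / sin 25° = 0.4599
true dip = arctan 0.4599 = 24.70°

24.7°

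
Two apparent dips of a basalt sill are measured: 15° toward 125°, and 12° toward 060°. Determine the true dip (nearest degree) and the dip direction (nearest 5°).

The two traces are lines in the plane: v₁ = (sin 125°·cos 15°, cos 125°·cos 15°, −sin 15°), v₂ = (sin 60°·cos 12°, cos 60°·cos 12°, −sin 12°).
n = v₁ × v₂ = (0.242, -0.055, 0.856) (taken with n_z > 0).
tan δ = √(n_x²+n_y²)/n_z = 0.248/0.856, so δ = 16.1°.
The horizontal component of n points toward azimuth atan2(n_x, n_y) = 103°, the dip direction.

true dip 16°, dip direction 105°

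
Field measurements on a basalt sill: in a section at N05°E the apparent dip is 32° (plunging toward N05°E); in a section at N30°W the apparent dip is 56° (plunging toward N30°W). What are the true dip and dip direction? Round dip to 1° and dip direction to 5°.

The two traces are lines in the plane: v₁ = (sin 5°·cos 32°, cos 5°·cos 32°, −sin 32°), v₂ = (sin 330°·cos 56°, cos 330°·cos 56°, −sin 56°).
n = v₁ × v₂ = (-0.444, 0.209, 0.272) (taken with n_z > 0).
True dip = arccos(n_z / |n|) = arccos(0.4848) = 61.0°.
Dip direction = atan2(-0.444, 0.209) = 295° (azimuth of n's horizontal projection).

true dip 61°, dip direction 295°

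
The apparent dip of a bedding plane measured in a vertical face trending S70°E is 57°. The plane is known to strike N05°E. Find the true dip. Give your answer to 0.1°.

β = acute angle between strike N05°E and section S70°E = 75°.
tan δ = tan α / sin β = tan 57° / sin 75° = 1.5399 / 0.9659 = 1.5942
true dip = arctan 1.5942 = 57.90°

57.9°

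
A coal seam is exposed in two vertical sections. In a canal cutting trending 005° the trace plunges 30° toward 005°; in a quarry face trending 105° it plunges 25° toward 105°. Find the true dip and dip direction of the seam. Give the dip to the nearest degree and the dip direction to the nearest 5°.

Represent each trace as a vector plunging at its apparent dip toward its trend (east-north-up frame): v₁ = (0.075, 0.863, -0.500), v₂ = (0.875, -0.235, -0.423).
n = v₁ × v₂ = (0.482, 0.406, 0.773) (taken with n_z > 0).
tan δ = √(n_x²+n_y²)/n_z = 0.630/0.773, so δ = 39.2°.
Dip direction = atan2(0.482, 0.406) = 50° (azimuth of n's horizontal projection).

true dip 39°, dip direction 050°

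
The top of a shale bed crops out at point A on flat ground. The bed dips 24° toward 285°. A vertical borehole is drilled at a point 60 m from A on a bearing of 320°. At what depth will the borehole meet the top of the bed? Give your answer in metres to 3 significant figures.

The hole lies 35° from the dip direction, so the down-dip offset is 60 × cos 35° = 49.15 m.
Depth = down-dip offset × tan(dip) = 49.15 × tan 24° = 49.15 × 0.4452
Depth = 21.88 m

21.9 m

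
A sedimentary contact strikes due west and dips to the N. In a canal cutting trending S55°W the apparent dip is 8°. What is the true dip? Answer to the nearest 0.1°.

β = acute angle between strike due west and section S55°W = 35°.
tan δ = tan α / sin β = tan 8° / sin 35° = 0.1405 / 0.5736 = 0.2450
δ = arctan(0.2450) = 13.77°

13.8°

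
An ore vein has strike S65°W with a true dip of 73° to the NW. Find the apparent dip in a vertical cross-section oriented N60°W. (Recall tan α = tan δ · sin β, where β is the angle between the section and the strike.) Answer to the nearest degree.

Angle between strike (S65°W) and section (N60°W): β = 55°.
tan α = tan 73° × sin 55° = 3.2709 × 0.8192 = 2.6793
α = arctan(2.6793) = 69.53°

70°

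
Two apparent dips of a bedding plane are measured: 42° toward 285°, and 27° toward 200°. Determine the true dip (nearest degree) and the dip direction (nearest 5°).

true dip 45°, dip direction 260°

Each apparent-dip line lies in the plane. As unit vectors (x east, y north, z up), v₁ plunges 42°→285° and v₂ plunges 27°→200°.
Cross product v₁ × v₂ gives the pole to the plane: n ∝ (-0.648, -0.122, 0.660).
True dip = arccos(n_z / |n|) = arccos(0.7075) = 45.0°.
The horizontal component of n points toward azimuth atan2(n_x, n_y) = 259°, the dip direction.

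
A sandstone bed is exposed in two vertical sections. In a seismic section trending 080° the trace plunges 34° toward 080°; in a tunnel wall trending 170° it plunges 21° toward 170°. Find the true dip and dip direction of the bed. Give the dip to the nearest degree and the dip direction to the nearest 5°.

true dip 38°, dip direction 110°

Represent each trace as a vector plunging at its apparent dip toward its trend (east-north-up frame): v₁ = (0.816, 0.144, -0.559), v₂ = (0.162, -0.919, -0.358).
Cross product v₁ × v₂ gives the pole to the plane: n ∝ (0.566, -0.202, 0.774).
True dip = arccos(n_z / |n|) = arccos(0.7900) = 37.8°.
Dip direction = atan2(0.566, -0.202) = 110° (azimuth of n's horizontal projection).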